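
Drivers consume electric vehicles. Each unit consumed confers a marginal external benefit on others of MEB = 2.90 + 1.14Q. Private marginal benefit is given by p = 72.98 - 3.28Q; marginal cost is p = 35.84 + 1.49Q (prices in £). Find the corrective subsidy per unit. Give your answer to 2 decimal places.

Social marginal benefit = demand + MEB = 75.88 - 2.14Q.
Set SMB = MC: 75.88 - 2.14Q = 35.84 + 1.49Q → Q* = 11.0303.
The Pigouvian subsidy equals MEB at Q*: 2.90 + 1.14×11.0303 = 15.4745.

subsidy = £15.47 per unit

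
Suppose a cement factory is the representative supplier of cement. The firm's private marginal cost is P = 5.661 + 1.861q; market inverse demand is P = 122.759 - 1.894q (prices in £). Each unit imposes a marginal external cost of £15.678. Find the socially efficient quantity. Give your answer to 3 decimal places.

Social marginal cost = private MC + MEC = 21.339 + 1.861q.
Set SMC = demand: 21.339 + 1.861q = 122.759 - 1.894q → q* = 27.0093.

q* = 27.009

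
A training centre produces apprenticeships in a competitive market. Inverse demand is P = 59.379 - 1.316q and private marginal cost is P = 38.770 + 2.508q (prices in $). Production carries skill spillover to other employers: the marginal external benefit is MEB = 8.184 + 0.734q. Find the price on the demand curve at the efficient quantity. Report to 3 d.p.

P = $47.116

Social marginal cost = private MC − MEB = 30.586 + 1.774q.
Set SMC = demand: 30.586 + 1.774q = 59.379 - 1.316q → q* = 9.3181.
Consumer price on the demand curve at q*: 59.379 − 1.316×9.3181 = 47.1164.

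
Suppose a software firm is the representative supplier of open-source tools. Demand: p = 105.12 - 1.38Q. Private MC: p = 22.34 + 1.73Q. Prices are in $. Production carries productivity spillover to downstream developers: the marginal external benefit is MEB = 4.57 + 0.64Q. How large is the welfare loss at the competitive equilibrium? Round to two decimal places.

DWL = $94.49

Market equilibrium (private): 22.34 + 1.73Q = 105.12 - 1.38Q → Q_m = 26.6174.
Social marginal cost = private MC − MEB = 17.77 + 1.09Q.
Set SMC = demand: 17.77 + 1.09Q = 105.12 - 1.38Q → Q* = 35.3644.
Height of the DWL triangle at Q_m is demand(Q_m) − SMC(Q_m) = MEB(Q_m) = 21.6051.
DWL = ½ × 8.7470 × 21.6051 = 94.4899.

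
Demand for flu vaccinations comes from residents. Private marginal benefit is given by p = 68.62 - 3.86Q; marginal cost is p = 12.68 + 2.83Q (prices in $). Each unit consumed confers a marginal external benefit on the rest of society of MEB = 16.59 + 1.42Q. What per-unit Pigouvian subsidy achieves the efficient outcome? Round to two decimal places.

subsidy = $36.13 per unit

Social marginal benefit = demand + MEB = 85.21 - 2.44Q.
Set SMB = MC: 85.21 - 2.44Q = 12.68 + 2.83Q → Q* = 13.7628.
The Pigouvian subsidy equals MEB at Q*: 16.59 + 1.42×13.7628 = 36.1332.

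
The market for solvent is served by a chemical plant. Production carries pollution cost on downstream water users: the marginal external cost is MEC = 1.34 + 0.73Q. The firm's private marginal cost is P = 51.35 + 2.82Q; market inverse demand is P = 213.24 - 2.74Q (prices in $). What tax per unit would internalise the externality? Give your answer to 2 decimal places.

tax = $19.97 per unit

Social marginal cost = private MC + MEC = 52.69 + 3.55Q.
Set SMC = demand: 52.69 + 3.55Q = 213.24 - 2.74Q → Q* = 25.5246.
The Pigouvian tax equals MEC at Q*: 1.34 + 0.73×25.5246 = 19.9730.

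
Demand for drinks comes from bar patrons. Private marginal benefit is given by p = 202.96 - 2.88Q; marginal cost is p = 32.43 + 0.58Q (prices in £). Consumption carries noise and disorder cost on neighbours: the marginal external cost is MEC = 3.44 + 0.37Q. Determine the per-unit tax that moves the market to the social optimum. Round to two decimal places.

Social marginal benefit = demand − MEC = 199.52 - 3.25Q.
Set SMB = MC: 199.52 - 3.25Q = 32.43 + 0.58Q → Q* = 43.6266.
The Pigouvian tax equals MEC at Q*: 3.44 + 0.37×43.6266 = 19.5818.

tax = £19.58 per unit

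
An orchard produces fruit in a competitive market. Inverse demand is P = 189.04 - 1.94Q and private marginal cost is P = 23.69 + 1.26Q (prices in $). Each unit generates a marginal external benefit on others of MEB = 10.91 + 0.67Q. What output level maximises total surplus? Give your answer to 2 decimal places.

Social marginal cost = private MC − MEB = 12.78 + 0.59Q.
Set SMC = demand: 12.78 + 0.59Q = 189.04 - 1.94Q → Q* = 69.6680.

Q* = 69.67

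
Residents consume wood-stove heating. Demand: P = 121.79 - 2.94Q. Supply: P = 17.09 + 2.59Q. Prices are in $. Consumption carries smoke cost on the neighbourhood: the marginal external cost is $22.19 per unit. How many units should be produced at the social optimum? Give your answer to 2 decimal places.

Social marginal benefit = demand − MEC = 99.60 - 2.94Q.
Set SMB = MC: 99.60 - 2.94Q = 17.09 + 2.59Q → Q* = 14.9204.

Q* = 14.92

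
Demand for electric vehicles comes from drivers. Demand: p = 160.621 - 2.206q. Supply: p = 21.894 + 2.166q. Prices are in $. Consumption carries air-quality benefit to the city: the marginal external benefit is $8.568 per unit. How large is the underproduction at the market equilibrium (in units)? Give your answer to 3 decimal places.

Market equilibrium (private): 21.894 + 2.166q = 160.621 - 2.206q → q_m = 31.7308.
Social marginal benefit = demand + MEB = 169.189 - 2.206q.
Set SMB = MC: 169.189 - 2.206q = 21.894 + 2.166q → q* = 33.6905.
Gap = |31.7308 − 33.6905| = 1.9597.

1.960 units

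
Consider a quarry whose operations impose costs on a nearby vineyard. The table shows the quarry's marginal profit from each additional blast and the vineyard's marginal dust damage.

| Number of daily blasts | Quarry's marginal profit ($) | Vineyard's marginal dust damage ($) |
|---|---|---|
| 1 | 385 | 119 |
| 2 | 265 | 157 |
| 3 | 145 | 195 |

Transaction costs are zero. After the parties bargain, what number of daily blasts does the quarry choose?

Bargaining reaches the level where marginal profit last exceeds marginal dust damage.
That holds through level 2 (265 ≥ 157) but not at 3 (145 < 195).

2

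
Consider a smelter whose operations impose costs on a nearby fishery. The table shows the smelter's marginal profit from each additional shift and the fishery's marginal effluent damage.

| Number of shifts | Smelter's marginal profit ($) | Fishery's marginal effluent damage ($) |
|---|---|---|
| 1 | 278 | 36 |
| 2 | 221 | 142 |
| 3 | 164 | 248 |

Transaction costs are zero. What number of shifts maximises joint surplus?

Bargaining reaches the level where marginal profit last exceeds marginal effluent damage.
That holds through level 2 (221 ≥ 142) but not at 3 (164 < 248).

2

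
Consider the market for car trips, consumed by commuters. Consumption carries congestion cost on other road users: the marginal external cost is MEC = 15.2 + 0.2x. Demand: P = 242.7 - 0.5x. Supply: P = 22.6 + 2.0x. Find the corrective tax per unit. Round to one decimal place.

tax = 30.4 per unit

Social marginal benefit = demand − MEC = 227.5 - 0.7x.
Set SMB = MC: 227.5 - 0.7x = 22.6 + 2.0x → x* = 75.8889.
The Pigouvian tax equals MEC at x*: 15.2 + 0.2×75.8889 = 30.3778.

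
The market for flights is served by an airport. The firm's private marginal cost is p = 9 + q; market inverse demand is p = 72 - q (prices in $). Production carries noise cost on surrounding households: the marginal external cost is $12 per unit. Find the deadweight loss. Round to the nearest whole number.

Market equilibrium (private): 9 + q = 72 - q → q_m = 31.5000.
Social marginal cost = private MC + MEC = 21 + q.
Set SMC = demand: 21 + q = 72 - q → q* = 25.5000.
The welfare-loss triangle has base |q_m − q*| and height MEC(q_m) (the vertical gap between SMC and demand is zero at q* and MEC at q_m).
DWL = ½ × 6.0000 × 12.0000 = 36.0000.

DWL = $36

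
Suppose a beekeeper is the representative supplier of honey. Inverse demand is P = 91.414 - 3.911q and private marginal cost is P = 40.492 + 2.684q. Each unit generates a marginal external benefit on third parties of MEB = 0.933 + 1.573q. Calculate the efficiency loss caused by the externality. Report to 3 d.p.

DWL = 17.030

Market equilibrium (private): 40.492 + 2.684q = 91.414 - 3.911q → q_m = 7.7213.
Social marginal cost = private MC − MEB = 39.559 + 1.111q.
Set SMC = demand: 39.559 + 1.111q = 91.414 - 3.911q → q* = 10.3256.
The welfare-loss triangle has base |q_m − q*| and height MEB(q_m) (the vertical gap between SMC and demand is zero at q* and MEB at q_m).
DWL = ½ × 2.6043 × 13.0786 = 17.0303.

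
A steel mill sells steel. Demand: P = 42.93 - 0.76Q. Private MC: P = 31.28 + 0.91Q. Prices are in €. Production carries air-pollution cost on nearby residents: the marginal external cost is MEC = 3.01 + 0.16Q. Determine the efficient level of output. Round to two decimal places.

Q* = 4.72

Social marginal cost = private MC + MEC = 34.29 + 1.07Q.
Set SMC = demand: 34.29 + 1.07Q = 42.93 - 0.76Q → Q* = 4.7213.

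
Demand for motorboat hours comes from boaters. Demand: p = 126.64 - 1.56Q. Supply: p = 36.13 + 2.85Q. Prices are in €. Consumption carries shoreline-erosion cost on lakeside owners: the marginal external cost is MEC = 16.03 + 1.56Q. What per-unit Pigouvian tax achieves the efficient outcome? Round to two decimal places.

Social marginal benefit = demand − MEC = 110.61 - 3.12Q.
Set SMB = MC: 110.61 - 3.12Q = 36.13 + 2.85Q → Q* = 12.4757.
The Pigouvian tax equals MEC at Q*: 16.03 + 1.56×12.4757 = 35.4921.

tax = €35.49 per unit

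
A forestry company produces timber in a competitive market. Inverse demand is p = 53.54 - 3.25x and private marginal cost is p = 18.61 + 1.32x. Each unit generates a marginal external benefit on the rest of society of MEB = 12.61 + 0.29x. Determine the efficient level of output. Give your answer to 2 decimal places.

x* = 11.11

Social marginal cost = private MC − MEB = 6.00 + 1.03x.
Set SMC = demand: 6.00 + 1.03x = 53.54 - 3.25x → x* = 11.1075.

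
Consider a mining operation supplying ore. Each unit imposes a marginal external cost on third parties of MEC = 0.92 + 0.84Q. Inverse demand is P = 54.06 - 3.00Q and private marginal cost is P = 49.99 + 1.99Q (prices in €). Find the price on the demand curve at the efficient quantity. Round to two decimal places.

P = €52.44

Social marginal cost = private MC + MEC = 50.91 + 2.83Q.
Set SMC = demand: 50.91 + 2.83Q = 54.06 - 3.00Q → Q* = 0.5403.
Consumer price on the demand curve at Q*: 54.06 − 3.00×0.5403 = 52.4391.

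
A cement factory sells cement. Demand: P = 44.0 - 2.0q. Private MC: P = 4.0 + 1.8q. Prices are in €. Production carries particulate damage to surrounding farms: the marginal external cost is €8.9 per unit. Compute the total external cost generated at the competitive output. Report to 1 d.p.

€93.7

Market equilibrium (private): 4.0 + 1.8q = 44.0 - 2.0q → q_m = 10.5263.
Total external cost = MEC × q_m = 8.9 × 10.5263 = 93.6841.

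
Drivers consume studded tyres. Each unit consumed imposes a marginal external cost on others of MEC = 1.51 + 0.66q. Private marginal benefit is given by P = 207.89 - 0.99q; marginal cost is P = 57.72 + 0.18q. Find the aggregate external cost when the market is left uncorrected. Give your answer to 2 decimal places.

5630.17

Market equilibrium (private): 57.72 + 0.18q = 207.89 - 0.99q → q_m = 128.3504.
Total external cost = ∫₀^{q_m} (1.51 + 0.66q) dq = 1.51×128.3504 + ½×0.66×128.3504² = 5630.1714.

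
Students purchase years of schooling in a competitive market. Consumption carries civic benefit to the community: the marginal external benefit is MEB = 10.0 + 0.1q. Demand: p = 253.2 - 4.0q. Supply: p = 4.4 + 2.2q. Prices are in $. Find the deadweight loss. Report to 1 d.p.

DWL = $16.1

Market equilibrium (private): 4.4 + 2.2q = 253.2 - 4.0q → q_m = 40.1290.
Social marginal benefit = demand + MEB = 263.2 - 3.9q.
Set SMB = MC: 263.2 - 3.9q = 4.4 + 2.2q → q* = 42.4262.
Between q* and q_m the wedge SMB − MC runs linearly from 0 to MEB(q_m), so the loss is a triangle.
DWL = ½ × 2.2972 × 14.0129 = 16.0952.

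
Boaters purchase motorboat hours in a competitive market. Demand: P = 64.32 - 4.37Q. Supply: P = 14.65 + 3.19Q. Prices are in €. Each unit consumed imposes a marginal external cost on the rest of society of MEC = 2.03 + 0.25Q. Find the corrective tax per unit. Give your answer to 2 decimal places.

Social marginal benefit = demand − MEC = 62.29 - 4.62Q.
Set SMB = MC: 62.29 - 4.62Q = 14.65 + 3.19Q → Q* = 6.0999.
The Pigouvian tax equals MEC at Q*: 2.03 + 0.25×6.0999 = 3.5550.

tax = €3.55 per unit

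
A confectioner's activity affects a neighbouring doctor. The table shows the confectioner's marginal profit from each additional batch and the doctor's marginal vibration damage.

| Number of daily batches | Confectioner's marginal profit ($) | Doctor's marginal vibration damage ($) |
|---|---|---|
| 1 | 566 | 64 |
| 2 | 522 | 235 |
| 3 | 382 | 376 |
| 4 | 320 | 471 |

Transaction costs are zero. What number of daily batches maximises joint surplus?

3

Bargaining reaches the level where marginal profit last exceeds marginal vibration damage.
That holds through level 3 (382 ≥ 376) but not at 4 (320 < 471).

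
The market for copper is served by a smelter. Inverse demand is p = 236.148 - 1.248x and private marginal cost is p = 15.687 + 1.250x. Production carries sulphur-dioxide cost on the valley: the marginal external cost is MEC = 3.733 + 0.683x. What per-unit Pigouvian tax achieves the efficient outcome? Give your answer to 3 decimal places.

tax = 50.267 per unit

Social marginal cost = private MC + MEC = 19.420 + 1.933x.
Set SMC = demand: 19.420 + 1.933x = 236.148 - 1.248x → x* = 68.1320.
The Pigouvian tax equals MEC at x*: 3.733 + 0.683×68.1320 = 50.2672.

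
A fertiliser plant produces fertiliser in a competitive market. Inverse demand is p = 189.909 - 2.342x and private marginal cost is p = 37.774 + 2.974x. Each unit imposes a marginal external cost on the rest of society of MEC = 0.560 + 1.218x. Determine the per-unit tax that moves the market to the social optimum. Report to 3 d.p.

tax = 28.815 per unit

Social marginal cost = private MC + MEC = 38.334 + 4.192x.
Set SMC = demand: 38.334 + 4.192x = 189.909 - 2.342x → x* = 23.1979.
The Pigouvian tax equals MEC at x*: 0.560 + 1.218×23.1979 = 28.8150.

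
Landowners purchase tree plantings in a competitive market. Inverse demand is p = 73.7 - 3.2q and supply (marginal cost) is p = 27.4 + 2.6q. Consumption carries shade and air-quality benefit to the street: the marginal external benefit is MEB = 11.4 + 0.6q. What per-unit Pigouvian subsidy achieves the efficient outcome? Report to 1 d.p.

subsidy = 18.1 per unit

Social marginal benefit = demand + MEB = 85.1 - 2.6q.
Set SMB = MC: 85.1 - 2.6q = 27.4 + 2.6q → q* = 11.0962.
The Pigouvian subsidy equals MEB at q*: 11.4 + 0.6×11.0962 = 18.0577.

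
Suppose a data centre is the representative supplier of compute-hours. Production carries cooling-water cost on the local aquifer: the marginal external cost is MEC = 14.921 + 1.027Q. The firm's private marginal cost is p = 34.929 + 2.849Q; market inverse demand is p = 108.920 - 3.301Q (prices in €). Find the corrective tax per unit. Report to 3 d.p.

Social marginal cost = private MC + MEC = 49.850 + 3.876Q.
Set SMC = demand: 49.850 + 3.876Q = 108.920 - 3.301Q → Q* = 8.2305.
The Pigouvian tax equals MEC at Q*: 14.921 + 1.027×8.2305 = 23.3737.

tax = €23.374 per unit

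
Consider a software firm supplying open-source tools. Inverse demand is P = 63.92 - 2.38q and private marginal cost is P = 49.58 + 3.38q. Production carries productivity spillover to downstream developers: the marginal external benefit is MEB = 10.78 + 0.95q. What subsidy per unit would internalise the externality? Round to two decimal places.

Social marginal cost = private MC − MEB = 38.80 + 2.43q.
Set SMC = demand: 38.80 + 2.43q = 63.92 - 2.38q → q* = 5.2225.
The Pigouvian subsidy equals MEB at q*: 10.78 + 0.95×5.2225 = 15.7414.

subsidy = 15.74 per unit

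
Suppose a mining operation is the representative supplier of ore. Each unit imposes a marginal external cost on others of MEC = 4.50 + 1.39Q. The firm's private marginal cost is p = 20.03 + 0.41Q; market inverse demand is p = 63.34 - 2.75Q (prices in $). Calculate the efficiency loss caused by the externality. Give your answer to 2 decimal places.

DWL = $60.95

Market equilibrium (private): 20.03 + 0.41Q = 63.34 - 2.75Q → Q_m = 13.7057.
Social marginal cost = private MC + MEC = 24.53 + 1.80Q.
Set SMC = demand: 24.53 + 1.80Q = 63.34 - 2.75Q → Q* = 8.5297.
The welfare-loss triangle has base |Q_m − Q*| and height MEC(Q_m) (the vertical gap between SMC and demand is zero at Q* and MEC at Q_m).
DWL = ½ × 5.1760 × 23.5509 = 60.9497.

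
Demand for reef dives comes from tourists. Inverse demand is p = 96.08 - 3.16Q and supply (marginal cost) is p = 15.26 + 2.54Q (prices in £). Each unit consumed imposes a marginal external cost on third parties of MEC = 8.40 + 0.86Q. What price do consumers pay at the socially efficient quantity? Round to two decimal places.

P = £61.19

Social marginal benefit = demand − MEC = 87.68 - 4.02Q.
Set SMB = MC: 87.68 - 4.02Q = 15.26 + 2.54Q → Q* = 11.0396.
Consumer price on the demand curve at Q*: 96.08 − 3.16×11.0396 = 61.1949.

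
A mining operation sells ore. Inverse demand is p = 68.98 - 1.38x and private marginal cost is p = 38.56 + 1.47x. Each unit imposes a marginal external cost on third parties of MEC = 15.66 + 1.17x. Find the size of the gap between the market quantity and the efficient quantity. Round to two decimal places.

7.00 units

Market equilibrium (private): 38.56 + 1.47x = 68.98 - 1.38x → x_m = 10.6737.
Social marginal cost = private MC + MEC = 54.22 + 2.64x.
Set SMC = demand: 54.22 + 2.64x = 68.98 - 1.38x → x* = 3.6716.
Gap = |10.6737 − 3.6716| = 7.0021.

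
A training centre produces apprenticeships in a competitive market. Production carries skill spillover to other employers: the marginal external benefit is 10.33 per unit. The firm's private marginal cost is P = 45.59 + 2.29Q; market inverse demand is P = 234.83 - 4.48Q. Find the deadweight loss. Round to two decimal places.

Market equilibrium (private): 45.59 + 2.29Q = 234.83 - 4.48Q → Q_m = 27.9527.
Social marginal cost = private MC − MEB = 35.26 + 2.29Q.
Set SMC = demand: 35.26 + 2.29Q = 234.83 - 4.48Q → Q* = 29.4786.
The welfare-loss triangle has base |Q_m − Q*| and height MEB(Q_m) (the vertical gap between SMC and demand is zero at Q* and MEB at Q_m).
DWL = ½ × 1.5259 × 10.3300 = 7.8813.

DWL = 7.88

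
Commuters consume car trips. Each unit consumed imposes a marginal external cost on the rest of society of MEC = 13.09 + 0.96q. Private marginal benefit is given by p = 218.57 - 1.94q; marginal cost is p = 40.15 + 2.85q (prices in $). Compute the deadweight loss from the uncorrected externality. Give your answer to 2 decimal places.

Market equilibrium (private): 40.15 + 2.85q = 218.57 - 1.94q → q_m = 37.2484.
Social marginal benefit = demand − MEC = 205.48 - 2.90q.
Set SMB = MC: 205.48 - 2.90q = 40.15 + 2.85q → q* = 28.7530.
Height of the DWL triangle at q_m is MC(q_m) − SMB(q_m) = MEC(q_m) = 48.8485.
DWL = ½ × 8.4954 × 48.8485 = 207.4938.

DWL = $207.49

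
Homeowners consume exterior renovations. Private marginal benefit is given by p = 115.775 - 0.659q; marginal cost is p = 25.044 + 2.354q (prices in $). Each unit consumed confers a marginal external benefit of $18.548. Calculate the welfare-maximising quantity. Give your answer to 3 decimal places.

q* = 36.269

Social marginal benefit = demand + MEB = 134.323 - 0.659q.
Set SMB = MC: 134.323 - 0.659q = 25.044 + 2.354q → q* = 36.2692.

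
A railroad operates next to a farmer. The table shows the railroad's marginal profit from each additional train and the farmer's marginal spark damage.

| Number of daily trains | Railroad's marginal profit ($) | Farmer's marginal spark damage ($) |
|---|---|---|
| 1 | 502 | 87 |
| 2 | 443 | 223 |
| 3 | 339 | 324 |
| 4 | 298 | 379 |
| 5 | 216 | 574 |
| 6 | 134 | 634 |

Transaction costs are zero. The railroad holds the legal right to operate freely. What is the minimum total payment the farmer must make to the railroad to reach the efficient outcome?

Left alone the railroad would choose level 6 (marginal profit stays positive).
Efficient level: k* = 3 (marginal profit ≥ marginal spark damage through 3).
The farmer must at least cover the railroad's forgone profit from cutting 6→3: 298 + 216 + 134 = 648.

$648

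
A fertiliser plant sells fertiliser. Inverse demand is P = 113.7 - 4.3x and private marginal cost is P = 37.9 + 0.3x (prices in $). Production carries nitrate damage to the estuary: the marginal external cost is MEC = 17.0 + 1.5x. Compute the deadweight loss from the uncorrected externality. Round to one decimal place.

Market equilibrium (private): 37.9 + 0.3x = 113.7 - 4.3x → x_m = 16.4783.
Social marginal cost = private MC + MEC = 54.9 + 1.8x.
Set SMC = demand: 54.9 + 1.8x = 113.7 - 4.3x → x* = 9.6393.
Height of the DWL triangle at x_m is SMC(x_m) − demand(x_m) = MEC(x_m) = 41.7174.
DWL = ½ × 6.8390 × 41.7174 = 142.6526.

DWL = $142.7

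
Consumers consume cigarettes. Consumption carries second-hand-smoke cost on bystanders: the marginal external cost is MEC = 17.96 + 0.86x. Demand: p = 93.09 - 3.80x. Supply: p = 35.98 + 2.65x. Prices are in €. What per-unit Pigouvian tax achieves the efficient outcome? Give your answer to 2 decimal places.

Social marginal benefit = demand − MEC = 75.13 - 4.66x.
Set SMB = MC: 75.13 - 4.66x = 35.98 + 2.65x → x* = 5.3557.
The Pigouvian tax equals MEC at x*: 17.96 + 0.86×5.3557 = 22.5659.

tax = €22.57 per unit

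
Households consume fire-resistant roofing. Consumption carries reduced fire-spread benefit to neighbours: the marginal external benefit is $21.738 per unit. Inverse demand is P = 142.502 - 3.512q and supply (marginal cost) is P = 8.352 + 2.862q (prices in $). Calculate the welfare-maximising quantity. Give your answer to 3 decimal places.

q* = 24.457

Social marginal benefit = demand + MEB = 164.240 - 3.512q.
Set SMB = MC: 164.240 - 3.512q = 8.352 + 2.862q → q* = 24.4569.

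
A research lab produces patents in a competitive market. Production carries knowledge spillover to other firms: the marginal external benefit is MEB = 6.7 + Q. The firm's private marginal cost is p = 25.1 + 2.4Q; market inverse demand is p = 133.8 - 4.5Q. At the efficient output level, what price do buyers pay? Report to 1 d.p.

P = 45.8

Social marginal cost = private MC − MEB = 18.4 + 1.4Q.
Set SMC = demand: 18.4 + 1.4Q = 133.8 - 4.5Q → Q* = 19.5593.
Consumer price on the demand curve at Q*: 133.8 − 4.5×19.5593 = 45.7832.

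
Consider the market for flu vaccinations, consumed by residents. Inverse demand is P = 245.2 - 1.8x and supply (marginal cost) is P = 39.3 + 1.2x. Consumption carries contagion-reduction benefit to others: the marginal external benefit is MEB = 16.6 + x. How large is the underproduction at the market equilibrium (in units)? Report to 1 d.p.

42.6 units

Market equilibrium (private): 39.3 + 1.2x = 245.2 - 1.8x → x_m = 68.6333.
Social marginal benefit = demand + MEB = 261.8 - 0.8x.
Set SMB = MC: 261.8 - 0.8x = 39.3 + 1.2x → x* = 111.2500.
Gap = |68.6333 − 111.2500| = 42.6167.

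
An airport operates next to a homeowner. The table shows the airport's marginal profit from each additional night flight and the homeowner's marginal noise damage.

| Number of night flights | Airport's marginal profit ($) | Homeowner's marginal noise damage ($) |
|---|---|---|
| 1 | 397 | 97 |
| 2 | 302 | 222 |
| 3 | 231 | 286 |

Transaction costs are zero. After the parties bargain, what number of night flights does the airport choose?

Bargaining reaches the level where marginal profit last exceeds marginal noise damage.
That holds through level 2 (302 ≥ 222) but not at 3 (231 < 286).

2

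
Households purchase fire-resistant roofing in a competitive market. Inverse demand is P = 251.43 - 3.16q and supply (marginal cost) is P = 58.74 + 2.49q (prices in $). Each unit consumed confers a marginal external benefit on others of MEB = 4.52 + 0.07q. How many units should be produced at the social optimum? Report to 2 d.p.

Social marginal benefit = demand + MEB = 255.95 - 3.09q.
Set SMB = MC: 255.95 - 3.09q = 58.74 + 2.49q → q* = 35.3423.

q* = 35.34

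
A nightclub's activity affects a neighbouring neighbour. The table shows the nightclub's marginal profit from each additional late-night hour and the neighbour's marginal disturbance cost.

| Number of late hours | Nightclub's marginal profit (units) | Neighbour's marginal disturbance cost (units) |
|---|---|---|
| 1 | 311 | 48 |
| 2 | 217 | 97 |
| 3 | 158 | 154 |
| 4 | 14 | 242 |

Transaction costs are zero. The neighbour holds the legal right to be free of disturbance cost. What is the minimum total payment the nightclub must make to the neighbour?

299

Efficient level: marginal profit ≥ marginal disturbance cost through level 3, so k* = 3.
With the neighbour holding the right, the nightclub must at least compensate total damage at k*: 48 + 97 + 154 = 299.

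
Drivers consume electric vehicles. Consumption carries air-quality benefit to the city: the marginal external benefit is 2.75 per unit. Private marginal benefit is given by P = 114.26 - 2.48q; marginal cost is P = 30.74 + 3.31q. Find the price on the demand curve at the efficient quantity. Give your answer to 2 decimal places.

P = 77.31

Social marginal benefit = demand + MEB = 117.01 - 2.48q.
Set SMB = MC: 117.01 - 2.48q = 30.74 + 3.31q → q* = 14.8998.
Consumer price on the demand curve at q*: 114.26 − 2.48×14.8998 = 77.3085.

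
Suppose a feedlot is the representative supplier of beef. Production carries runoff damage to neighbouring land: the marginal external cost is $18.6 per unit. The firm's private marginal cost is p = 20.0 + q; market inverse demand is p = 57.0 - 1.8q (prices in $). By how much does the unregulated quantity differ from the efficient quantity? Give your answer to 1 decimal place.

Market equilibrium (private): 20.0 + q = 57.0 - 1.8q → q_m = 13.2143.
Social marginal cost = private MC + MEC = 38.6 + q.
Set SMC = demand: 38.6 + q = 57.0 - 1.8q → q* = 6.5714.
Gap = |13.2143 − 6.5714| = 6.6429.

6.6 units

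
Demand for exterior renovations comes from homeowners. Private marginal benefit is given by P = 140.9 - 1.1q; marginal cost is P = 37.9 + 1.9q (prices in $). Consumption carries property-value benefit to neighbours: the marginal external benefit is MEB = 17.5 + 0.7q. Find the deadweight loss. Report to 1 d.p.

Market equilibrium (private): 37.9 + 1.9q = 140.9 - 1.1q → q_m = 34.3333.
Social marginal benefit = demand + MEB = 158.4 - 0.4q.
Set SMB = MC: 158.4 - 0.4q = 37.9 + 1.9q → q* = 52.3913.
The welfare-loss triangle has base |q_m − q*| and height MEB(q_m) (the vertical gap between SMB and MC is zero at q* and MEB at q_m).
DWL = ½ × 18.0580 × 41.5333 = 375.0042.

DWL = $375.0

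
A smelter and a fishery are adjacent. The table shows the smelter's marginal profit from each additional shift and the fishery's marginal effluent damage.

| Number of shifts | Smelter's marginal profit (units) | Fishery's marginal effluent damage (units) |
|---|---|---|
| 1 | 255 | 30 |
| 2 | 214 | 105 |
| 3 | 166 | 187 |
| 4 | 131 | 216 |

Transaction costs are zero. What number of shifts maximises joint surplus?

2

Bargaining reaches the level where marginal profit last exceeds marginal effluent damage.
That holds through level 2 (214 ≥ 105) but not at 3 (166 < 187).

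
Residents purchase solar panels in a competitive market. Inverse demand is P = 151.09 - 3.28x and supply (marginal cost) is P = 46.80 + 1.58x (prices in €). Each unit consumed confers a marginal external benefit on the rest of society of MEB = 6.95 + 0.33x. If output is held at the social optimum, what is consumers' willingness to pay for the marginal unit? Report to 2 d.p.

P = €70.55

Social marginal benefit = demand + MEB = 158.04 - 2.95x.
Set SMB = MC: 158.04 - 2.95x = 46.80 + 1.58x → x* = 24.5563.
Consumer price on the demand curve at x*: 151.09 − 3.28×24.5563 = 70.5453.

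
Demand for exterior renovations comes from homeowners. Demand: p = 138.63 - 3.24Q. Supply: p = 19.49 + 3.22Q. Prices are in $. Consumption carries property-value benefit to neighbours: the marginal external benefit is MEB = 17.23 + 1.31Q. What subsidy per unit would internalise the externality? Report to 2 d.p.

subsidy = $51.92 per unit

Social marginal benefit = demand + MEB = 155.86 - 1.93Q.
Set SMB = MC: 155.86 - 1.93Q = 19.49 + 3.22Q → Q* = 26.4796.
The Pigouvian subsidy equals MEB at Q*: 17.23 + 1.31×26.4796 = 51.9183.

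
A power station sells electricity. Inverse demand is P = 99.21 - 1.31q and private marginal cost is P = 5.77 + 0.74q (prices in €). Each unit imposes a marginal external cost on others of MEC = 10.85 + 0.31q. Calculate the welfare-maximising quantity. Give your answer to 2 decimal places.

Social marginal cost = private MC + MEC = 16.62 + 1.05q.
Set SMC = demand: 16.62 + 1.05q = 99.21 - 1.31q → q* = 34.9958.

q* = 35.00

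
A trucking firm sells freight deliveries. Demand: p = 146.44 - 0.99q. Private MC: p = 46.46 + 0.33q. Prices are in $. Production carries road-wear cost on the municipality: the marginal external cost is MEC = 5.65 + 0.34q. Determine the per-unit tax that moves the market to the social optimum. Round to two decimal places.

Social marginal cost = private MC + MEC = 52.11 + 0.67q.
Set SMC = demand: 52.11 + 0.67q = 146.44 - 0.99q → q* = 56.8253.
The Pigouvian tax equals MEC at q*: 5.65 + 0.34×56.8253 = 24.9706.

tax = $24.97 per unit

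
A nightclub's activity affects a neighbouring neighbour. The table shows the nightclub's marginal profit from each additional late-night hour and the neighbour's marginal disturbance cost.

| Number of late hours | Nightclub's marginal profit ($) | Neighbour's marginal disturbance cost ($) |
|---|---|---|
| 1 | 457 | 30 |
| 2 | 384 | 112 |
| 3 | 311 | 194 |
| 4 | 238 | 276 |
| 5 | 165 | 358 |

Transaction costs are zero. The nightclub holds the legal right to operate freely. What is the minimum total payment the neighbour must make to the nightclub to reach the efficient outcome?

$403

Left alone the nightclub would choose level 5 (marginal profit stays positive).
Efficient level: k* = 3 (marginal profit ≥ marginal disturbance cost through 3).
The neighbour must at least cover the nightclub's forgone profit from cutting 5→3: 238 + 165 = 403.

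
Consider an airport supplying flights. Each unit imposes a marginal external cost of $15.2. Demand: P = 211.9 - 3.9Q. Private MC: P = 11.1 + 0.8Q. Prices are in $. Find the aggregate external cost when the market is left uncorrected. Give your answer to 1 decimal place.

$649.4

Market equilibrium (private): 11.1 + 0.8Q = 211.9 - 3.9Q → Q_m = 42.7234.
Total external cost = MEC × Q_m = 15.2 × 42.7234 = 649.3957.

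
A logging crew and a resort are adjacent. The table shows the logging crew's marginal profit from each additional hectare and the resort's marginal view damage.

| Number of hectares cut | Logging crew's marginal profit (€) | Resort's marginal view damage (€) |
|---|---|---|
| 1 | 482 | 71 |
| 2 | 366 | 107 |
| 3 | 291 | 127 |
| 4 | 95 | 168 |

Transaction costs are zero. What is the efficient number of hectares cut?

Bargaining reaches the level where marginal profit last exceeds marginal view damage.
That holds through level 3 (291 ≥ 127) but not at 4 (95 < 168).

3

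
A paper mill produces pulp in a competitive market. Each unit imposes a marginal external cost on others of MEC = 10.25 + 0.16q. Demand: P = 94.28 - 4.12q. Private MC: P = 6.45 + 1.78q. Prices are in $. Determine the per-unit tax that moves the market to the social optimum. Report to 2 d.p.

tax = $12.30 per unit

Social marginal cost = private MC + MEC = 16.70 + 1.94q.
Set SMC = demand: 16.70 + 1.94q = 94.28 - 4.12q → q* = 12.8020.
The Pigouvian tax equals MEC at q*: 10.25 + 0.16×12.8020 = 12.2983.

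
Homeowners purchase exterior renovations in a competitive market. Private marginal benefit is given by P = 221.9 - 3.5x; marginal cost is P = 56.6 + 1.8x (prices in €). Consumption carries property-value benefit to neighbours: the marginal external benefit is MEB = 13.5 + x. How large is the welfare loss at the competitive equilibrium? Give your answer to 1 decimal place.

Market equilibrium (private): 56.6 + 1.8x = 221.9 - 3.5x → x_m = 31.1887.
Social marginal benefit = demand + MEB = 235.4 - 2.5x.
Set SMB = MC: 235.4 - 2.5x = 56.6 + 1.8x → x* = 41.5814.
Height of the DWL triangle at x_m is SMB(x_m) − MC(x_m) = MEB(x_m) = 44.6887.
DWL = ½ × 10.3927 × 44.6887 = 232.2181.

DWL = €232.2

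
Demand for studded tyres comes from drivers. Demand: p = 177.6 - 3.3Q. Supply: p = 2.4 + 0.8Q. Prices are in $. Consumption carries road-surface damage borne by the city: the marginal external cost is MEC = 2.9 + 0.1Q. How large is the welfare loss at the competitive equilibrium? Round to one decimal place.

Market equilibrium (private): 2.4 + 0.8Q = 177.6 - 3.3Q → Q_m = 42.7317.
Social marginal benefit = demand − MEC = 174.7 - 3.4Q.
Set SMB = MC: 174.7 - 3.4Q = 2.4 + 0.8Q → Q* = 41.0238.
Between Q* and Q_m the wedge MC − SMB runs linearly from 0 to MEC(Q_m), so the loss is a triangle.
DWL = ½ × 1.7079 × 7.1732 = 6.1256.

DWL = $6.1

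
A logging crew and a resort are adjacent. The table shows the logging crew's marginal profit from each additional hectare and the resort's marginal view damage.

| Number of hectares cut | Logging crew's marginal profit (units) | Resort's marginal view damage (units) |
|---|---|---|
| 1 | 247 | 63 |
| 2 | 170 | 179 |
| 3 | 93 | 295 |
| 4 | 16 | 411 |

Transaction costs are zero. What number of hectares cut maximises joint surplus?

Bargaining reaches the level where marginal profit last exceeds marginal view damage.
That holds through level 1 (247 ≥ 63) but not at 2 (170 < 179).

1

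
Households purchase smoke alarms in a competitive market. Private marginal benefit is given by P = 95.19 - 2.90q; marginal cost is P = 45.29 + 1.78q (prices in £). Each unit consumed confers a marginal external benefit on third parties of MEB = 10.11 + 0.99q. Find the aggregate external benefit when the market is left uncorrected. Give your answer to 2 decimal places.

£164.07

Market equilibrium (private): 45.29 + 1.78q = 95.19 - 2.90q → q_m = 10.6624.
Total external benefit = ∫₀^{q_m} (10.11 + 0.99q) dq = 10.11×10.6624 + ½×0.99×10.6624² = 164.0718.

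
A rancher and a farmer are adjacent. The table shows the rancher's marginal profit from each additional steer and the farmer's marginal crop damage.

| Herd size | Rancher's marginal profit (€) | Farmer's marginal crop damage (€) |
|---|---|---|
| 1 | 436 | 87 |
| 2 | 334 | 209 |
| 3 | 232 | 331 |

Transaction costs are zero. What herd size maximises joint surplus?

2

Bargaining reaches the level where marginal profit last exceeds marginal crop damage.
That holds through level 2 (334 ≥ 209) but not at 3 (232 < 331).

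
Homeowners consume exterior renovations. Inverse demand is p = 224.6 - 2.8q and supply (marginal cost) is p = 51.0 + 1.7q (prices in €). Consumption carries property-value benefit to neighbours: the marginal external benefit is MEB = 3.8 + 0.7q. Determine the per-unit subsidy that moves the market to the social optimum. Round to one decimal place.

subsidy = €36.5 per unit

Social marginal benefit = demand + MEB = 228.4 - 2.1q.
Set SMB = MC: 228.4 - 2.1q = 51.0 + 1.7q → q* = 46.6842.
The Pigouvian subsidy equals MEB at q*: 3.8 + 0.7×46.6842 = 36.4789.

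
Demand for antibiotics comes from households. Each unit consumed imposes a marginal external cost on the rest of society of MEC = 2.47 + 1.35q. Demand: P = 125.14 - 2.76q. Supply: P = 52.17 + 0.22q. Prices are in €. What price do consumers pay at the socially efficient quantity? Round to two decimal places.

P = €80.20

Social marginal benefit = demand − MEC = 122.67 - 4.11q.
Set SMB = MC: 122.67 - 4.11q = 52.17 + 0.22q → q* = 16.2818.
Consumer price on the demand curve at q*: 125.14 − 2.76×16.2818 = 80.2022.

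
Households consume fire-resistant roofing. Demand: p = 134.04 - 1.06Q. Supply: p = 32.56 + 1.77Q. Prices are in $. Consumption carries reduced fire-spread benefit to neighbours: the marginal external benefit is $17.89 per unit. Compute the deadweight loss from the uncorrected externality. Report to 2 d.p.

DWL = $56.55

Market equilibrium (private): 32.56 + 1.77Q = 134.04 - 1.06Q → Q_m = 35.8587.
Social marginal benefit = demand + MEB = 151.93 - 1.06Q.
Set SMB = MC: 151.93 - 1.06Q = 32.56 + 1.77Q → Q* = 42.1802.
The loss is the area between SMB and MC from Q* to Q_m; with linear curves that's a triangle of height MEB(Q_m).
DWL = ½ × 6.3215 × 17.8900 = 56.5458.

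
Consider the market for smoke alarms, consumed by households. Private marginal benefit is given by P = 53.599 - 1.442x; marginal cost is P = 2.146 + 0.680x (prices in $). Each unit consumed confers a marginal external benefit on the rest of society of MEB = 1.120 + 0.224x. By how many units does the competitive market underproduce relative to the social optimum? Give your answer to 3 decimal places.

3.452 units

Market equilibrium (private): 2.146 + 0.680x = 53.599 - 1.442x → x_m = 24.2474.
Social marginal benefit = demand + MEB = 54.719 - 1.218x.
Set SMB = MC: 54.719 - 1.218x = 2.146 + 0.680x → x* = 27.6992.
Gap = |24.2474 − 27.6992| = 3.4518.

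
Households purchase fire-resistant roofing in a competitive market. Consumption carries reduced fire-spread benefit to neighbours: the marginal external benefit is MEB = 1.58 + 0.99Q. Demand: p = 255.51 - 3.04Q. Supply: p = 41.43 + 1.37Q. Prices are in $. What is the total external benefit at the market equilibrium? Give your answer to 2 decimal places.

$1243.19

Market equilibrium (private): 41.43 + 1.37Q = 255.51 - 3.04Q → Q_m = 48.5442.
Total external benefit = ∫₀^{Q_m} (1.58 + 0.99Q) dQ = 1.58×48.5442 + ½×0.99×48.5442² = 1243.1868.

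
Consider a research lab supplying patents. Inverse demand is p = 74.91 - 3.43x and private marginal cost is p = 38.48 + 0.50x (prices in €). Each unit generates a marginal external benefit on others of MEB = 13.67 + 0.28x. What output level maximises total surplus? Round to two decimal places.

x* = 13.73

Social marginal cost = private MC − MEB = 24.81 + 0.22x.
Set SMC = demand: 24.81 + 0.22x = 74.91 - 3.43x → x* = 13.7260.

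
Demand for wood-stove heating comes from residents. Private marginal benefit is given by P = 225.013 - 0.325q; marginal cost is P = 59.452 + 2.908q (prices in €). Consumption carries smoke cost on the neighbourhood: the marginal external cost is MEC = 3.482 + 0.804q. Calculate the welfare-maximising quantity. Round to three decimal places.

q* = 40.148

Social marginal benefit = demand − MEC = 221.531 - 1.129q.
Set SMB = MC: 221.531 - 1.129q = 59.452 + 2.908q → q* = 40.1484.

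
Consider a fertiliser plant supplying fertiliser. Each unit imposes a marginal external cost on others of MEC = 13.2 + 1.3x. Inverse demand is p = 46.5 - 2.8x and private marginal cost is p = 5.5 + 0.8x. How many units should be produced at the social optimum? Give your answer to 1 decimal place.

x* = 5.7

Social marginal cost = private MC + MEC = 18.7 + 2.1x.
Set SMC = demand: 18.7 + 2.1x = 46.5 - 2.8x → x* = 5.6735.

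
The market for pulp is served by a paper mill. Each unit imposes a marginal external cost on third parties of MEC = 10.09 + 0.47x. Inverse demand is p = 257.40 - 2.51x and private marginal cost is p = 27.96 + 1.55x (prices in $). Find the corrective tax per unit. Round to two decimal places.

tax = $32.85 per unit

Social marginal cost = private MC + MEC = 38.05 + 2.02x.
Set SMC = demand: 38.05 + 2.02x = 257.40 - 2.51x → x* = 48.4216.
The Pigouvian tax equals MEC at x*: 10.09 + 0.47×48.4216 = 32.8482.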